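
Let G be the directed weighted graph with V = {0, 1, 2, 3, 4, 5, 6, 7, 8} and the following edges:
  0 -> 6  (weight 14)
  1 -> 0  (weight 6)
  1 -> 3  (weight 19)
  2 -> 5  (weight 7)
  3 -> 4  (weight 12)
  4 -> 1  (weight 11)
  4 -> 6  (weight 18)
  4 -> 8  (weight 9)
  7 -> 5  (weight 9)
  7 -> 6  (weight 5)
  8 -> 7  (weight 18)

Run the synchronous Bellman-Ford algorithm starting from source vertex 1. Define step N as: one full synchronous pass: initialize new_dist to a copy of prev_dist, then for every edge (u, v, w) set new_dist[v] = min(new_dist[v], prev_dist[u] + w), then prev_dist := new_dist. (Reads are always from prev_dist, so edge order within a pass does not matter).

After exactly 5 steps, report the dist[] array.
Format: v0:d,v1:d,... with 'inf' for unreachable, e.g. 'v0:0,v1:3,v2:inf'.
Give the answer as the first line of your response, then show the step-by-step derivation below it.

v0:6,v1:0,v2:inf,v3:19,v4:31,v5:67,v6:20,v7:58,v8:40

step 1: dist = v0:6,v1:0,v2:inf,v3:19,v4:inf,v5:inf,v6:inf,v7:inf,v8:inf
step 2: dist = v0:6,v1:0,v2:inf,v3:19,v4:31,v5:inf,v6:20,v7:inf,v8:inf
step 3: dist = v0:6,v1:0,v2:inf,v3:19,v4:31,v5:inf,v6:20,v7:inf,v8:40
step 4: dist = v0:6,v1:0,v2:inf,v3:19,v4:31,v5:inf,v6:20,v7:58,v8:40
step 5: dist = v0:6,v1:0,v2:inf,v3:19,v4:31,v5:67,v6:20,v7:58,v8:40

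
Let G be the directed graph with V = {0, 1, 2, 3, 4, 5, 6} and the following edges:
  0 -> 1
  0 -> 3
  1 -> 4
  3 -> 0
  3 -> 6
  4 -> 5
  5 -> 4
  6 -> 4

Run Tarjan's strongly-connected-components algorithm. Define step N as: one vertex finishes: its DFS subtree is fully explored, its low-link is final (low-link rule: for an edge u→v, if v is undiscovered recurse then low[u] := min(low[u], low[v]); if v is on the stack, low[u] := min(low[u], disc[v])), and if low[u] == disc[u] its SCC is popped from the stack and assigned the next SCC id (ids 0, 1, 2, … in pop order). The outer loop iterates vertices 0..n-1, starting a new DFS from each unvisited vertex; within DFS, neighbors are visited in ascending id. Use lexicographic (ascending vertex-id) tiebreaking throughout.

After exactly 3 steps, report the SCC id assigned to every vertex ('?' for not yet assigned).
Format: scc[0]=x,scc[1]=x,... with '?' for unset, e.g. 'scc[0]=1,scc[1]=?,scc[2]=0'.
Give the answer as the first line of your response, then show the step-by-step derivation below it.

scc[0]=?,scc[1]=1,scc[2]=?,scc[3]=?,scc[4]=0,scc[5]=0,scc[6]=?

step 1: low=(low[0]=0,low[1]=1,low[2]=?,low[3]=?,low[4]=2,low[5]=2,low[6]=?); scc=(scc[0]=?,scc[1]=?,scc[2]=?,scc[3]=?,scc[4]=?,scc[5]=?,scc[6]=?)
step 2: low=(low[0]=0,low[1]=1,low[2]=?,low[3]=?,low[4]=2,low[5]=2,low[6]=?); scc=(scc[0]=?,scc[1]=?,scc[2]=?,scc[3]=?,scc[4]=0,scc[5]=0,scc[6]=?)
step 3: low=(low[0]=0,low[1]=1,low[2]=?,low[3]=?,low[4]=2,low[5]=2,low[6]=?); scc=(scc[0]=?,scc[1]=1,scc[2]=?,scc[3]=?,scc[4]=0,scc[5]=0,scc[6]=?)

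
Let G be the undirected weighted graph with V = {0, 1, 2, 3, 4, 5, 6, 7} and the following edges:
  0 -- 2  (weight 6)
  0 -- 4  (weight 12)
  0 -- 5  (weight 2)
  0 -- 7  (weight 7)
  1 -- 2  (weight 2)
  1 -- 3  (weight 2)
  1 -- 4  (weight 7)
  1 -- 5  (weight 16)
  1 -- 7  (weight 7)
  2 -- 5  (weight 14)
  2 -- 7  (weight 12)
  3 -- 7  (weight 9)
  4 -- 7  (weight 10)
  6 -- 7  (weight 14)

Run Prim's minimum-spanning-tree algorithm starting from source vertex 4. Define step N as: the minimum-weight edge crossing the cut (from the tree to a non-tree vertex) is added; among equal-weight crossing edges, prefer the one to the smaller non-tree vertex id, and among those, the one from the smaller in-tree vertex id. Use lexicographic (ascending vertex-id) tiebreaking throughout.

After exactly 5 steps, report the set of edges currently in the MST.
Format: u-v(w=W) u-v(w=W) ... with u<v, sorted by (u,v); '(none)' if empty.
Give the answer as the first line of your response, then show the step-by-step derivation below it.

0-2(w=6) 0-5(w=2) 1-2(w=2) 1-3(w=2) 1-4(w=7)

step 1: add edge 1-4 (w=7); MST = {1-4(w=7)}
step 2: add edge 1-2 (w=2); MST = {1-2(w=2) 1-4(w=7)}
step 3: add edge 1-3 (w=2); MST = {1-2(w=2) 1-3(w=2) 1-4(w=7)}
step 4: add edge 0-2 (w=6); MST = {0-2(w=6) 1-2(w=2) 1-3(w=2) 1-4(w=7)}
step 5: add edge 0-5 (w=2); MST = {0-2(w=6) 0-5(w=2) 1-2(w=2) 1-3(w=2) 1-4(w=7)}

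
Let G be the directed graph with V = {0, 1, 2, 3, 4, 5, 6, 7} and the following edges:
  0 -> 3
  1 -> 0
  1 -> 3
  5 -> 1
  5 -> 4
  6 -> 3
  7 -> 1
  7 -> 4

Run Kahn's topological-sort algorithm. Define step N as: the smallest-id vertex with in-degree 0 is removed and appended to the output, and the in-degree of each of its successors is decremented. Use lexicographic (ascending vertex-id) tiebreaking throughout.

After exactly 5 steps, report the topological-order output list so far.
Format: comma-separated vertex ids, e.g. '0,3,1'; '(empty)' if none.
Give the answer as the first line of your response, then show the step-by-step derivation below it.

2,5,6,7,1

step 1: output 2; order=[2]; indeg=(1,2,0,3,2,0,0,0)
step 2: output 5; order=[2,5]; indeg=(1,1,0,3,1,0,0,0)
step 3: output 6; order=[2,5,6]; indeg=(1,1,0,2,1,0,0,0)
step 4: output 7; order=[2,5,6,7]; indeg=(1,0,0,2,0,0,0,0)
step 5: output 1; order=[2,5,6,7,1]; indeg=(0,0,0,1,0,0,0,0)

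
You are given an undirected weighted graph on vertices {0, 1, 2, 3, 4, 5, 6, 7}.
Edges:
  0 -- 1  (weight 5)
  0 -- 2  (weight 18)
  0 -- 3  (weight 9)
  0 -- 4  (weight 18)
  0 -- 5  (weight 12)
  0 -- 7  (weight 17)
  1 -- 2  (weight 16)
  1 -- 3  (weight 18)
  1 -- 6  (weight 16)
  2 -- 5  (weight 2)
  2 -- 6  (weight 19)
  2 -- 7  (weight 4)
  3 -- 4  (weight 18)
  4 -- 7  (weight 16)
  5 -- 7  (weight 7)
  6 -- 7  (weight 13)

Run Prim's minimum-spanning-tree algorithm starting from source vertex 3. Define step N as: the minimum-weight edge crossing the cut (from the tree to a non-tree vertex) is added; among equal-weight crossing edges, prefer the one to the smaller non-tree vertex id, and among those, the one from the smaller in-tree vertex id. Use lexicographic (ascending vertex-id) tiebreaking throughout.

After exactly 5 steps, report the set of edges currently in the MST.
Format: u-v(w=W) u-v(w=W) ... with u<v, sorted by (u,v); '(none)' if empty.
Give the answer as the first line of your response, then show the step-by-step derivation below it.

0-1(w=5) 0-3(w=9) 0-5(w=12) 2-5(w=2) 2-7(w=4)

step 1: add edge 0-3 (w=9); MST = {0-3(w=9)}
step 2: add edge 0-1 (w=5); MST = {0-1(w=5) 0-3(w=9)}
step 3: add edge 0-5 (w=12); MST = {0-1(w=5) 0-3(w=9) 0-5(w=12)}
step 4: add edge 2-5 (w=2); MST = {0-1(w=5) 0-3(w=9) 0-5(w=12) 2-5(w=2)}
step 5: add edge 2-7 (w=4); MST = {0-1(w=5) 0-3(w=9) 0-5(w=12) 2-5(w=2) 2-7(w=4)}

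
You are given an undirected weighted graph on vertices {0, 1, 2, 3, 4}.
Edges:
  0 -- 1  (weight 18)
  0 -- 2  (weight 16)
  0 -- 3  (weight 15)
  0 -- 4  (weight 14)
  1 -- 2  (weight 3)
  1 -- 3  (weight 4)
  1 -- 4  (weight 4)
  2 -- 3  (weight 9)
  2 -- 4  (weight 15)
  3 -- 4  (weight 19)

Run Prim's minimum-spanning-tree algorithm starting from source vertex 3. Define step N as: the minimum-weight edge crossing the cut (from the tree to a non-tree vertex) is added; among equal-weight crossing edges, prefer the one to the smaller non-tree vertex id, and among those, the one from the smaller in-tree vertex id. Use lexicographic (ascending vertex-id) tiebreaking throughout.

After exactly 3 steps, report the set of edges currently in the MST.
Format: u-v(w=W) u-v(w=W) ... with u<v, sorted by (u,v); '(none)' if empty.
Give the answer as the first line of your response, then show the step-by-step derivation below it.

1-2(w=3) 1-3(w=4) 1-4(w=4)

step 1: add edge 1-3 (w=4); MST = {1-3(w=4)}
step 2: add edge 1-2 (w=3); MST = {1-2(w=3) 1-3(w=4)}
step 3: add edge 1-4 (w=4); MST = {1-2(w=3) 1-3(w=4) 1-4(w=4)}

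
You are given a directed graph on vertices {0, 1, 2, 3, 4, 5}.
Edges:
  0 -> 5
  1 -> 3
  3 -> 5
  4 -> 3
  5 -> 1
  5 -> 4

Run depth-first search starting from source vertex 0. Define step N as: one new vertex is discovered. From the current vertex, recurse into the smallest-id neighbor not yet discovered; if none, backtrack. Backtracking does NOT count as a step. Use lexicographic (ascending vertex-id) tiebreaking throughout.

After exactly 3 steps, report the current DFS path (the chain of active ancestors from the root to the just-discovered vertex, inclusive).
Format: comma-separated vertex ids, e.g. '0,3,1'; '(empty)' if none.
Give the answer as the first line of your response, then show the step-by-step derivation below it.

0,5,1

step 1: discover 0; path=0; order=0
step 2: discover 5; path=0>5; order=0,5
step 3: discover 1; path=0>5>1; order=0,5,1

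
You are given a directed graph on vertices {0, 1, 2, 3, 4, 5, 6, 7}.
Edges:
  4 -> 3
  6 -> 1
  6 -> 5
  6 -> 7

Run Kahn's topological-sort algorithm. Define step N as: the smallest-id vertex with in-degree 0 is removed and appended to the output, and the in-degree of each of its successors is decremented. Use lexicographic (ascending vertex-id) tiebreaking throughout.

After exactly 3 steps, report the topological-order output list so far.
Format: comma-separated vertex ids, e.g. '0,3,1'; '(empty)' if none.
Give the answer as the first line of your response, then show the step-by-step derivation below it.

0,2,4

step 1: output 0; order=[0]; indeg=(0,1,0,1,0,1,0,1)
step 2: output 2; order=[0,2]; indeg=(0,1,0,1,0,1,0,1)
step 3: output 4; order=[0,2,4]; indeg=(0,1,0,0,0,1,0,1)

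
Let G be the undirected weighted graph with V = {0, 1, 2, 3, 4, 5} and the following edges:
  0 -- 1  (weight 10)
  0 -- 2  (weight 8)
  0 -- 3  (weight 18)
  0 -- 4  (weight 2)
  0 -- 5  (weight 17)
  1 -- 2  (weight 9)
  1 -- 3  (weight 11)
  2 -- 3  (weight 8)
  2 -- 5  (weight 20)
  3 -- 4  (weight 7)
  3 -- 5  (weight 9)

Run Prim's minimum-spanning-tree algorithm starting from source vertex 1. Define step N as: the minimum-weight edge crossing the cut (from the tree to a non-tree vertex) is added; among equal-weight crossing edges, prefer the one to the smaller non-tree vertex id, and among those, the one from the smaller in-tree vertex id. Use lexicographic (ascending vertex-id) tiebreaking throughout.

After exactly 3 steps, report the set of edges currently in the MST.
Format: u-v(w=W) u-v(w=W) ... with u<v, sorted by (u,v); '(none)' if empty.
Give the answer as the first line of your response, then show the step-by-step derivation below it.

0-2(w=8) 0-4(w=2) 1-2(w=9)

step 1: add edge 1-2 (w=9); MST = {1-2(w=9)}
step 2: add edge 0-2 (w=8); MST = {0-2(w=8) 1-2(w=9)}
step 3: add edge 0-4 (w=2); MST = {0-2(w=8) 0-4(w=2) 1-2(w=9)}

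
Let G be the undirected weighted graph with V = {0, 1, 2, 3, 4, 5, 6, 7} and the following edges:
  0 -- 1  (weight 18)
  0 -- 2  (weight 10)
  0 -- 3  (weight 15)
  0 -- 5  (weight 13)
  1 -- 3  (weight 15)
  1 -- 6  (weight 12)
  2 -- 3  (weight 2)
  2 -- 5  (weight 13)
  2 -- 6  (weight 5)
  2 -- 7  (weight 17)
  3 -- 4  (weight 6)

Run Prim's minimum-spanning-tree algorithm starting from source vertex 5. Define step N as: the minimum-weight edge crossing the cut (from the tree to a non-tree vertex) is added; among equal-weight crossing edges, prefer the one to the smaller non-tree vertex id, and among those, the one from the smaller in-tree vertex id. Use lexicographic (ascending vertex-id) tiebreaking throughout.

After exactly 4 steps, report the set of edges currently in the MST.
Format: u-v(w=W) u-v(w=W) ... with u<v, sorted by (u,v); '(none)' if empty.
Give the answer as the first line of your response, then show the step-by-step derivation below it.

0-2(w=10) 0-5(w=13) 2-3(w=2) 2-6(w=5)

step 1: add edge 0-5 (w=13); MST = {0-5(w=13)}
step 2: add edge 0-2 (w=10); MST = {0-2(w=10) 0-5(w=13)}
step 3: add edge 2-3 (w=2); MST = {0-2(w=10) 0-5(w=13) 2-3(w=2)}
step 4: add edge 2-6 (w=5); MST = {0-2(w=10) 0-5(w=13) 2-3(w=2) 2-6(w=5)}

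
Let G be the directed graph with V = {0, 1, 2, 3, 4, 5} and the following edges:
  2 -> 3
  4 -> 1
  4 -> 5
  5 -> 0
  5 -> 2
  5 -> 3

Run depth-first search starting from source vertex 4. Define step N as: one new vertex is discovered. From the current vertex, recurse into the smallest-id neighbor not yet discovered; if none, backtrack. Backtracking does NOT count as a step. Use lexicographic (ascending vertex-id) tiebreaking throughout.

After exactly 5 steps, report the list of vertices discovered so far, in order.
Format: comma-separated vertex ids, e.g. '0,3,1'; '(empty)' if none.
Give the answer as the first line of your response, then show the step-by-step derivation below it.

4,1,5,0,2

step 1: discover 4; path=4; order=4
step 2: discover 1; path=4>1; order=4,1
step 3: discover 5; path=4>5; order=4,1,5
step 4: discover 0; path=4>5>0; order=4,1,5,0
step 5: discover 2; path=4>5>2; order=4,1,5,0,2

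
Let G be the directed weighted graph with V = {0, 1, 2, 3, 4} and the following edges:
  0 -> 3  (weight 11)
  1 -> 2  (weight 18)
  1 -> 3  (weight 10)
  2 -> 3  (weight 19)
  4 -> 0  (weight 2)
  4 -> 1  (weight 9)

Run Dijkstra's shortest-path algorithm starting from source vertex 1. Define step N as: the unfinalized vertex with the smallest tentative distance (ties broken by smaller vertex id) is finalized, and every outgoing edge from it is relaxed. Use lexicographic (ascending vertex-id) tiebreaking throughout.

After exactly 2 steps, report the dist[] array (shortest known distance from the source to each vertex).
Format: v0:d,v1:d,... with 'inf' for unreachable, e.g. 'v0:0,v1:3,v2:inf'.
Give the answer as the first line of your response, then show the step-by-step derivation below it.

v0:inf,v1:0,v2:18,v3:10,v4:inf

step 1: dist = v0:inf,v1:0,v2:18,v3:10,v4:inf
step 2: dist = v0:inf,v1:0,v2:18,v3:10,v4:inf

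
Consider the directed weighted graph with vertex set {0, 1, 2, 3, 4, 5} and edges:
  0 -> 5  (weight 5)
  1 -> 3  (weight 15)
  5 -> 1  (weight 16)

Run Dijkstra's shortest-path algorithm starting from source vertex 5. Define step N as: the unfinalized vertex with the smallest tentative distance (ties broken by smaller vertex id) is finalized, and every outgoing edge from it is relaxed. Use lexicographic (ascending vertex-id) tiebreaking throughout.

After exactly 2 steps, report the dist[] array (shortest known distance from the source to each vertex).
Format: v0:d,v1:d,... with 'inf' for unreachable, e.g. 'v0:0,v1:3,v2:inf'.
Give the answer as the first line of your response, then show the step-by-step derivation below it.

v0:inf,v1:16,v2:inf,v3:31,v4:inf,v5:0

step 1: dist = v0:inf,v1:16,v2:inf,v3:inf,v4:inf,v5:0
step 2: dist = v0:inf,v1:16,v2:inf,v3:31,v4:inf,v5:0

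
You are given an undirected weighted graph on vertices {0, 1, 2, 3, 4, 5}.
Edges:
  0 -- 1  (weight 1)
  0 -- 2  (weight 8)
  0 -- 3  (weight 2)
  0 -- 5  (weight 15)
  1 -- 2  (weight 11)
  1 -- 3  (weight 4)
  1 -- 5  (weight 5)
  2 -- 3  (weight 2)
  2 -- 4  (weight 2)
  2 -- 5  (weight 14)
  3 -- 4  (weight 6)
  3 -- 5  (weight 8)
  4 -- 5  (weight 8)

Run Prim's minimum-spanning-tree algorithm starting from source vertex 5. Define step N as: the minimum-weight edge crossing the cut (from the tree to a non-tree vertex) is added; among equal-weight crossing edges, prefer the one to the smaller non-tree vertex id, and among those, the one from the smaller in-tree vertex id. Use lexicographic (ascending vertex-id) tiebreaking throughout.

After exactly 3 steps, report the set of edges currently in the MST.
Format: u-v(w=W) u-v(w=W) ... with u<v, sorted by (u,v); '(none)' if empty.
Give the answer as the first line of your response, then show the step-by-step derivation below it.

0-1(w=1) 0-3(w=2) 1-5(w=5)

step 1: add edge 1-5 (w=5); MST = {1-5(w=5)}
step 2: add edge 0-1 (w=1); MST = {0-1(w=1) 1-5(w=5)}
step 3: add edge 0-3 (w=2); MST = {0-1(w=1) 0-3(w=2) 1-5(w=5)}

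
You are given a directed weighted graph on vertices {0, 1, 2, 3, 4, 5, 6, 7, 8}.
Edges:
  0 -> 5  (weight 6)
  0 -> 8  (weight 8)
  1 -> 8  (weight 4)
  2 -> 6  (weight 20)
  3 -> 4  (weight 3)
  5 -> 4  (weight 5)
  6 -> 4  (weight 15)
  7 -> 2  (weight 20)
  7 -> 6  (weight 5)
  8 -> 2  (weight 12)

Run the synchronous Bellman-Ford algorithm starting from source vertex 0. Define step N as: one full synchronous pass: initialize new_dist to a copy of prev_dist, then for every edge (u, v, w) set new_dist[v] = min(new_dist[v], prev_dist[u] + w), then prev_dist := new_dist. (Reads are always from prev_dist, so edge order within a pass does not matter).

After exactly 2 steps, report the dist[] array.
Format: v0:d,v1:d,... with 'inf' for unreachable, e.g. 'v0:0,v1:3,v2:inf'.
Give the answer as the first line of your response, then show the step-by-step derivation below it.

v0:0,v1:inf,v2:20,v3:inf,v4:11,v5:6,v6:inf,v7:inf,v8:8

step 1: dist = v0:0,v1:inf,v2:inf,v3:inf,v4:inf,v5:6,v6:inf,v7:inf,v8:8
step 2: dist = v0:0,v1:inf,v2:20,v3:inf,v4:11,v5:6,v6:inf,v7:inf,v8:8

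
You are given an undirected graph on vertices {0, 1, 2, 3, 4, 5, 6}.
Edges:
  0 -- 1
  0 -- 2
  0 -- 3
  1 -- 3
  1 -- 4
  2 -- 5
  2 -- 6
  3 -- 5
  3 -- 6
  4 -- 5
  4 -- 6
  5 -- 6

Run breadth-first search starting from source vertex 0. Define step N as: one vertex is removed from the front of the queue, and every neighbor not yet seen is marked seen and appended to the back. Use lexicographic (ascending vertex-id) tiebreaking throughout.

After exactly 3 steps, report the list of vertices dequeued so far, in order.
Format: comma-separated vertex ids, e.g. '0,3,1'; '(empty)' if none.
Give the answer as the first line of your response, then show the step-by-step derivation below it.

0,1,2

step 1: dequeue 0; queue=[1,2,3]; order=0
step 2: dequeue 1; queue=[2,3,4]; order=0,1
step 3: dequeue 2; queue=[3,4,5,6]; order=0,1,2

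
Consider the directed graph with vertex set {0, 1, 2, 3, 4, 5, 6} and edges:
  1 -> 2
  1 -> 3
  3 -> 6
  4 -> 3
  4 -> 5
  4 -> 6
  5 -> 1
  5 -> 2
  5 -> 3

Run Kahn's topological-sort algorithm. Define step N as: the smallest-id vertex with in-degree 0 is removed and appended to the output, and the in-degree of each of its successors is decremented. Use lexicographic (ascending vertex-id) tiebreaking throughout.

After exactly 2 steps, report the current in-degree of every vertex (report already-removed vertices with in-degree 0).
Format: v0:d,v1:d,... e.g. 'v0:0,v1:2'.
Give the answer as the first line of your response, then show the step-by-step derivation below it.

v0:0,v1:1,v2:2,v3:2,v4:0,v5:0,v6:1

step 1: output 0; order=[0]; indeg=(0,1,2,3,0,1,2)
step 2: output 4; order=[0,4]; indeg=(0,1,2,2,0,0,1)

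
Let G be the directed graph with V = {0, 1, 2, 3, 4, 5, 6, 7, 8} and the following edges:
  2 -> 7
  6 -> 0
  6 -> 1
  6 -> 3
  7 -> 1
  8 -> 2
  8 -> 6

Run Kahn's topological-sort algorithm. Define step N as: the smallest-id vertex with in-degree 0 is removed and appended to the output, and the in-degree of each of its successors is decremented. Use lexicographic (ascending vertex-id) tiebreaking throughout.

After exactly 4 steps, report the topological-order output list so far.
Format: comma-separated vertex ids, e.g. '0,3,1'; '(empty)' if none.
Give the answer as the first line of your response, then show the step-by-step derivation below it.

4,5,8,2

step 1: output 4; order=[4]; indeg=(1,2,1,1,0,0,1,1,0)
step 2: output 5; order=[4,5]; indeg=(1,2,1,1,0,0,1,1,0)
step 3: output 8; order=[4,5,8]; indeg=(1,2,0,1,0,0,0,1,0)
step 4: output 2; order=[4,5,8,2]; indeg=(1,2,0,1,0,0,0,0,0)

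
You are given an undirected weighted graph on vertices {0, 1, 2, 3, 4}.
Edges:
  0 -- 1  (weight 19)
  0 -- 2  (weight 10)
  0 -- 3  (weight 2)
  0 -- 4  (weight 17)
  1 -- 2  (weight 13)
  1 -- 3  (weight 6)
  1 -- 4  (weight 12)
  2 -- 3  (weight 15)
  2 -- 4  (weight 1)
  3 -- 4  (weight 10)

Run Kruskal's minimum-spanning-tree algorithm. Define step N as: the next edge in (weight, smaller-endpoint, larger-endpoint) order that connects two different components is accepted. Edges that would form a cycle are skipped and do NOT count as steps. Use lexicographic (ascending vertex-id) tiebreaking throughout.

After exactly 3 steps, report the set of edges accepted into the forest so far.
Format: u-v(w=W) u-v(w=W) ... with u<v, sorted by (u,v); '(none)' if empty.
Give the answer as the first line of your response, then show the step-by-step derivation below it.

0-3(w=2) 1-3(w=6) 2-4(w=1)

step 1: add edge 2-4 (w=1); MST = {2-4(w=1)}
step 2: add edge 0-3 (w=2); MST = {0-3(w=2) 2-4(w=1)}
step 3: add edge 1-3 (w=6); MST = {0-3(w=2) 1-3(w=6) 2-4(w=1)}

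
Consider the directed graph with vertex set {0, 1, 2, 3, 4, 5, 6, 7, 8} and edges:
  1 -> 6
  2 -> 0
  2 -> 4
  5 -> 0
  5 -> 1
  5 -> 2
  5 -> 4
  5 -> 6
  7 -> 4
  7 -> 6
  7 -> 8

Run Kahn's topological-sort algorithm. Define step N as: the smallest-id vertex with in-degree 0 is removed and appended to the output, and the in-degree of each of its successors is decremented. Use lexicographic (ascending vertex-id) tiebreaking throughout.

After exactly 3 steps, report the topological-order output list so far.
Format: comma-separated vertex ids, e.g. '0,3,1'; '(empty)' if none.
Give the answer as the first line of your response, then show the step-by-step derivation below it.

3,5,1

step 1: output 3; order=[3]; indeg=(2,1,1,0,3,0,3,0,1)
step 2: output 5; order=[3,5]; indeg=(1,0,0,0,2,0,2,0,1)
step 3: output 1; order=[3,5,1]; indeg=(1,0,0,0,2,0,1,0,1)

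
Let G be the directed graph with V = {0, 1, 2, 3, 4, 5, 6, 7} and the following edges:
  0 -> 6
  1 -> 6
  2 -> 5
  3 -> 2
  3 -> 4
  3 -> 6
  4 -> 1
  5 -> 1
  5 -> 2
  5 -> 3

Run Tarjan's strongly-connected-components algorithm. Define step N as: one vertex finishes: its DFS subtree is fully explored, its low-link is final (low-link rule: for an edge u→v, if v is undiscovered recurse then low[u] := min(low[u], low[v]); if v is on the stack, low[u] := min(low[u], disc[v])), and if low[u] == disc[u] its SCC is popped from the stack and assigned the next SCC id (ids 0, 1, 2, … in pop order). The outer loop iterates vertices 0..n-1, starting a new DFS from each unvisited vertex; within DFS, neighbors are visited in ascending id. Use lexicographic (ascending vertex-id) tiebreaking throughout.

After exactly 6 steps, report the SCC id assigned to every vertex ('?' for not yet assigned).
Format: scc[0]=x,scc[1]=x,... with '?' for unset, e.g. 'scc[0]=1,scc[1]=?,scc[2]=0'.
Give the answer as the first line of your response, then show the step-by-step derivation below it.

scc[0]=1,scc[1]=2,scc[2]=?,scc[3]=?,scc[4]=3,scc[5]=?,scc[6]=0,scc[7]=?

step 1: low=(low[0]=0,low[1]=?,low[2]=?,low[3]=?,low[4]=?,low[5]=?,low[6]=1,low[7]=?); scc=(scc[0]=?,scc[1]=?,scc[2]=?,scc[3]=?,scc[4]=?,scc[5]=?,scc[6]=0,scc[7]=?)
step 2: low=(low[0]=0,low[1]=?,low[2]=?,low[3]=?,low[4]=?,low[5]=?,low[6]=1,low[7]=?); scc=(scc[0]=1,scc[1]=?,scc[2]=?,scc[3]=?,scc[4]=?,scc[5]=?,scc[6]=0,scc[7]=?)
step 3: low=(low[0]=0,low[1]=2,low[2]=?,low[3]=?,low[4]=?,low[5]=?,low[6]=1,low[7]=?); scc=(scc[0]=1,scc[1]=2,scc[2]=?,scc[3]=?,scc[4]=?,scc[5]=?,scc[6]=0,scc[7]=?)
step 4: low=(low[0]=0,low[1]=2,low[2]=3,low[3]=3,low[4]=6,low[5]=3,low[6]=1,low[7]=?); scc=(scc[0]=1,scc[1]=2,scc[2]=?,scc[3]=?,scc[4]=3,scc[5]=?,scc[6]=0,scc[7]=?)
step 5: low=(low[0]=0,low[1]=2,low[2]=3,low[3]=3,low[4]=6,low[5]=3,low[6]=1,low[7]=?); scc=(scc[0]=1,scc[1]=2,scc[2]=?,scc[3]=?,scc[4]=3,scc[5]=?,scc[6]=0,scc[7]=?)
step 6: low=(low[0]=0,low[1]=2,low[2]=3,low[3]=3,low[4]=6,low[5]=3,low[6]=1,low[7]=?); scc=(scc[0]=1,scc[1]=2,scc[2]=?,scc[3]=?,scc[4]=3,scc[5]=?,scc[6]=0,scc[7]=?)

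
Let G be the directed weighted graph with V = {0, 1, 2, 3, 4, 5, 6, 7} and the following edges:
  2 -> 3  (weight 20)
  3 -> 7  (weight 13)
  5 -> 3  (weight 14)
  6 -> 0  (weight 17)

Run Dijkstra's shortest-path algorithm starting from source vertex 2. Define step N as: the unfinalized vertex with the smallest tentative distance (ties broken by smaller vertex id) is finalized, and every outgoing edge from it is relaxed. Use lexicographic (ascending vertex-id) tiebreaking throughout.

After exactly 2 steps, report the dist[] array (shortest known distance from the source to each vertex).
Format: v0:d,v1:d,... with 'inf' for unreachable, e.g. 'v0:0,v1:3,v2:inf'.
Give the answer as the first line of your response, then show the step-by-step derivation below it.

v0:inf,v1:inf,v2:0,v3:20,v4:inf,v5:inf,v6:inf,v7:33

step 1: dist = v0:inf,v1:inf,v2:0,v3:20,v4:inf,v5:inf,v6:inf,v7:inf
step 2: dist = v0:inf,v1:inf,v2:0,v3:20,v4:inf,v5:inf,v6:inf,v7:33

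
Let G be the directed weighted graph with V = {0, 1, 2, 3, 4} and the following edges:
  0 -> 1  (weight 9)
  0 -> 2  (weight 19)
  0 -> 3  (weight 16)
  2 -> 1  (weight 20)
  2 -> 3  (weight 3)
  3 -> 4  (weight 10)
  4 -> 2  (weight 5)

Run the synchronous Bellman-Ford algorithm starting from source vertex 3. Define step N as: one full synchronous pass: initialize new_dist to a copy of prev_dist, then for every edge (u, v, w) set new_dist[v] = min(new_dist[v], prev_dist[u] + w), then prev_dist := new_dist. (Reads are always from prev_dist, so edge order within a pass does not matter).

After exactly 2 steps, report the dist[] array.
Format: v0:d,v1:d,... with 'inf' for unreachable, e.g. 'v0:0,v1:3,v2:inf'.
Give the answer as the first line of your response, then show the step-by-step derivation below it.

v0:inf,v1:inf,v2:15,v3:0,v4:10

step 1: dist = v0:inf,v1:inf,v2:inf,v3:0,v4:10
step 2: dist = v0:inf,v1:inf,v2:15,v3:0,v4:10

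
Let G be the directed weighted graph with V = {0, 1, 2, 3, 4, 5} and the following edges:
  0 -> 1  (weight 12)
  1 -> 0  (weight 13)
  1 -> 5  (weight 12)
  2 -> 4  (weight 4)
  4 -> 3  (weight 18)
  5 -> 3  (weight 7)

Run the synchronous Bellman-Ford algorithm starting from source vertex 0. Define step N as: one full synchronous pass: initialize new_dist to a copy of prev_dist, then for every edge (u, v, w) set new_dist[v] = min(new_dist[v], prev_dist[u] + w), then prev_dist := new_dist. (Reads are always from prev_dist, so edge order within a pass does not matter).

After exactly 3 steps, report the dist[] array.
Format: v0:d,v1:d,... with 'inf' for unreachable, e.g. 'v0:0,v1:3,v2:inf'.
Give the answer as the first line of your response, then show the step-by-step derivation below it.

v0:0,v1:12,v2:inf,v3:31,v4:inf,v5:24

step 1: dist = v0:0,v1:12,v2:inf,v3:inf,v4:inf,v5:inf
step 2: dist = v0:0,v1:12,v2:inf,v3:inf,v4:inf,v5:24
step 3: dist = v0:0,v1:12,v2:inf,v3:31,v4:inf,v5:24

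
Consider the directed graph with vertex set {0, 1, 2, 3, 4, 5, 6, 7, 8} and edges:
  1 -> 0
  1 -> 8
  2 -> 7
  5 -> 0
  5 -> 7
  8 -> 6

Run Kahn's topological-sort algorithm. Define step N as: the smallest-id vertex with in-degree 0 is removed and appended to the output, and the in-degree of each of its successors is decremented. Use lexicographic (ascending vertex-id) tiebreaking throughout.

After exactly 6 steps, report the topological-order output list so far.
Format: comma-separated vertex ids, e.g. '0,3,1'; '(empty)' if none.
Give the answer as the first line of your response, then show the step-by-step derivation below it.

1,2,3,4,5,0

step 1: output 1; order=[1]; indeg=(1,0,0,0,0,0,1,2,0)
step 2: output 2; order=[1,2]; indeg=(1,0,0,0,0,0,1,1,0)
step 3: output 3; order=[1,2,3]; indeg=(1,0,0,0,0,0,1,1,0)
step 4: output 4; order=[1,2,3,4]; indeg=(1,0,0,0,0,0,1,1,0)
step 5: output 5; order=[1,2,3,4,5]; indeg=(0,0,0,0,0,0,1,0,0)
step 6: output 0; order=[1,2,3,4,5,0]; indeg=(0,0,0,0,0,0,1,0,0)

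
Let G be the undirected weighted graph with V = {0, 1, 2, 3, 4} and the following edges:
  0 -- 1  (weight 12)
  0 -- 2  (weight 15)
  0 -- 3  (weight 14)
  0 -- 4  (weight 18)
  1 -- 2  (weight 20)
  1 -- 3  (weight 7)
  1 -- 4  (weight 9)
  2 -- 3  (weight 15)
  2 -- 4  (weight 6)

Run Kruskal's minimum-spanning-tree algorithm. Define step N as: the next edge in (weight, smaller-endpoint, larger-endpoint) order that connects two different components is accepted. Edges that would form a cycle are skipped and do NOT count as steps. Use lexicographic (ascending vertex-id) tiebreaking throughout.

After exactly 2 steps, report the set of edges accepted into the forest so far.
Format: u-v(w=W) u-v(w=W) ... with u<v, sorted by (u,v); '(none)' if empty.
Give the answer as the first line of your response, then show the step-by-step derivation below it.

1-3(w=7) 2-4(w=6)

step 1: add edge 2-4 (w=6); MST = {2-4(w=6)}
step 2: add edge 1-3 (w=7); MST = {1-3(w=7) 2-4(w=6)}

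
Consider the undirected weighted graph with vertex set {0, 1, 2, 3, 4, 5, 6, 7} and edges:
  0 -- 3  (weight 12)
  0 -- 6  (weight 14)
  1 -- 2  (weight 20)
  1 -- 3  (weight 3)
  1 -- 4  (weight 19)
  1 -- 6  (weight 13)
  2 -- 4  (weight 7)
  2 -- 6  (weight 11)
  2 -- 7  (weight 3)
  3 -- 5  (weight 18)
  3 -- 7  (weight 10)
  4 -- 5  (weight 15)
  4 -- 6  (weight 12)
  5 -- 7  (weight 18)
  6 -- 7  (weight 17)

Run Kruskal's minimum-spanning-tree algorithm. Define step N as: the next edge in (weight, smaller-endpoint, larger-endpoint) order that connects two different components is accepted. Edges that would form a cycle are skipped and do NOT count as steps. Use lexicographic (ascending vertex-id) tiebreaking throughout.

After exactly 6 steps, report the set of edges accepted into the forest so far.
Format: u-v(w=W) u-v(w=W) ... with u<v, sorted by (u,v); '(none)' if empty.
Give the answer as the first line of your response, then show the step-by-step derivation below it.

0-3(w=12) 1-3(w=3) 2-4(w=7) 2-6(w=11) 2-7(w=3) 3-7(w=10)

step 1: add edge 1-3 (w=3); MST = {1-3(w=3)}
step 2: add edge 2-7 (w=3); MST = {1-3(w=3) 2-7(w=3)}
step 3: add edge 2-4 (w=7); MST = {1-3(w=3) 2-4(w=7) 2-7(w=3)}
step 4: add edge 3-7 (w=10); MST = {1-3(w=3) 2-4(w=7) 2-7(w=3) 3-7(w=10)}
step 5: add edge 2-6 (w=11); MST = {1-3(w=3) 2-4(w=7) 2-6(w=11) 2-7(w=3) 3-7(w=10)}
step 6: add edge 0-3 (w=12); MST = {0-3(w=12) 1-3(w=3) 2-4(w=7) 2-6(w=11) 2-7(w=3) 3-7(w=10)}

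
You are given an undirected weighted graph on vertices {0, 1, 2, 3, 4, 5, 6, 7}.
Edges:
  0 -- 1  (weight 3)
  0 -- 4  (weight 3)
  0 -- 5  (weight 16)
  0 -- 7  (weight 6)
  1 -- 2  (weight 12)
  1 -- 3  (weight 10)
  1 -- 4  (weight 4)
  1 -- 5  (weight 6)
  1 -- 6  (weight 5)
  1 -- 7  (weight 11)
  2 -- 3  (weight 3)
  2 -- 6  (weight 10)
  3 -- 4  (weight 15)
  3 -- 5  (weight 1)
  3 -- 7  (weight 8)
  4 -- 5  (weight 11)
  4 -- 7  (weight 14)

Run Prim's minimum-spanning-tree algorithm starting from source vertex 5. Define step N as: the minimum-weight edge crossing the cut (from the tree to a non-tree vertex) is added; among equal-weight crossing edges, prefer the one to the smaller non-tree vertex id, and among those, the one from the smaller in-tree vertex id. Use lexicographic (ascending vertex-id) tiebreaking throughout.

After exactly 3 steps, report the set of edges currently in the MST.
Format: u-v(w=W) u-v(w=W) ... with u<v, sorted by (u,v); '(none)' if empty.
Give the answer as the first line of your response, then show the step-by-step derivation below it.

1-5(w=6) 2-3(w=3) 3-5(w=1)

step 1: add edge 3-5 (w=1); MST = {3-5(w=1)}
step 2: add edge 2-3 (w=3); MST = {2-3(w=3) 3-5(w=1)}
step 3: add edge 1-5 (w=6); MST = {1-5(w=6) 2-3(w=3) 3-5(w=1)}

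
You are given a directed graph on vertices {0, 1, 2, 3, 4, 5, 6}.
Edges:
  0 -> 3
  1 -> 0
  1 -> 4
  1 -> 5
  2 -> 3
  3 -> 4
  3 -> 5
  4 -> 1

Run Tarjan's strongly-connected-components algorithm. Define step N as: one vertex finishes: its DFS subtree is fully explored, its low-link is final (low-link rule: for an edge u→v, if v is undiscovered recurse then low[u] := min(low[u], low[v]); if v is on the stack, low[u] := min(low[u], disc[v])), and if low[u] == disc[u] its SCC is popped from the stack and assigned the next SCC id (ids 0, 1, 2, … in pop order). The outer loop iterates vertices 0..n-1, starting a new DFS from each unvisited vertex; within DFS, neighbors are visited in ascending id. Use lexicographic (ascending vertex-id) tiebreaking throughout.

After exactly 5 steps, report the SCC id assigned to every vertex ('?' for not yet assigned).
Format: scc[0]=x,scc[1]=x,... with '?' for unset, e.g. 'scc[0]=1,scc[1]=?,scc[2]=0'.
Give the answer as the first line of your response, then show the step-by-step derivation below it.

scc[0]=1,scc[1]=1,scc[2]=?,scc[3]=1,scc[4]=1,scc[5]=0,scc[6]=?

step 1: low=(low[0]=0,low[1]=0,low[2]=?,low[3]=1,low[4]=2,low[5]=4,low[6]=?); scc=(scc[0]=?,scc[1]=?,scc[2]=?,scc[3]=?,scc[4]=?,scc[5]=0,scc[6]=?)
step 2: low=(low[0]=0,low[1]=0,low[2]=?,low[3]=1,low[4]=2,low[5]=4,low[6]=?); scc=(scc[0]=?,scc[1]=?,scc[2]=?,scc[3]=?,scc[4]=?,scc[5]=0,scc[6]=?)
step 3: low=(low[0]=0,low[1]=0,low[2]=?,low[3]=1,low[4]=0,low[5]=4,low[6]=?); scc=(scc[0]=?,scc[1]=?,scc[2]=?,scc[3]=?,scc[4]=?,scc[5]=0,scc[6]=?)
step 4: low=(low[0]=0,low[1]=0,low[2]=?,low[3]=0,low[4]=0,low[5]=4,low[6]=?); scc=(scc[0]=?,scc[1]=?,scc[2]=?,scc[3]=?,scc[4]=?,scc[5]=0,scc[6]=?)
step 5: low=(low[0]=0,low[1]=0,low[2]=?,low[3]=0,low[4]=0,low[5]=4,low[6]=?); scc=(scc[0]=1,scc[1]=1,scc[2]=?,scc[3]=1,scc[4]=1,scc[5]=0,scc[6]=?)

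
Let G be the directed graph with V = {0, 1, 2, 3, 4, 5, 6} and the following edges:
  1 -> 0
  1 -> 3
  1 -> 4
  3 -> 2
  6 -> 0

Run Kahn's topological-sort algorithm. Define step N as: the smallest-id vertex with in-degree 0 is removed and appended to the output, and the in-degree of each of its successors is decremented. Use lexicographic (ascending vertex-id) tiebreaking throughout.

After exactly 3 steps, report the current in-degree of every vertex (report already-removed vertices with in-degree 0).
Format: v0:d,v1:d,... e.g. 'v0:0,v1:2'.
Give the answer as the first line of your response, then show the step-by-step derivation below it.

v0:1,v1:0,v2:0,v3:0,v4:0,v5:0,v6:0

step 1: output 1; order=[1]; indeg=(1,0,1,0,0,0,0)
step 2: output 3; order=[1,3]; indeg=(1,0,0,0,0,0,0)
step 3: output 2; order=[1,3,2]; indeg=(1,0,0,0,0,0,0)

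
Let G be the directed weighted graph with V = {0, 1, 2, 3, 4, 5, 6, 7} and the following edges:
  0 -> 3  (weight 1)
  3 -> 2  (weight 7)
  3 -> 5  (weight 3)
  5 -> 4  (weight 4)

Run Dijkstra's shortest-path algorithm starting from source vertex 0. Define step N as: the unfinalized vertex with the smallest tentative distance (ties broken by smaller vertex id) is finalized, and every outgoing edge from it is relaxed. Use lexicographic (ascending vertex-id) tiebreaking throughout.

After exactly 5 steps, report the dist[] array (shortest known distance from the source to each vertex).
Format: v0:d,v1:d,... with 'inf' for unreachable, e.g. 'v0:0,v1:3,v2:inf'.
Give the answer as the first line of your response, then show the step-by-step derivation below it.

v0:0,v1:inf,v2:8,v3:1,v4:8,v5:4,v6:inf,v7:inf

step 1: dist = v0:0,v1:inf,v2:inf,v3:1,v4:inf,v5:inf,v6:inf,v7:inf
step 2: dist = v0:0,v1:inf,v2:8,v3:1,v4:inf,v5:4,v6:inf,v7:inf
step 3: dist = v0:0,v1:inf,v2:8,v3:1,v4:8,v5:4,v6:inf,v7:inf
step 4: dist = v0:0,v1:inf,v2:8,v3:1,v4:8,v5:4,v6:inf,v7:inf
step 5: dist = v0:0,v1:inf,v2:8,v3:1,v4:8,v5:4,v6:inf,v7:inf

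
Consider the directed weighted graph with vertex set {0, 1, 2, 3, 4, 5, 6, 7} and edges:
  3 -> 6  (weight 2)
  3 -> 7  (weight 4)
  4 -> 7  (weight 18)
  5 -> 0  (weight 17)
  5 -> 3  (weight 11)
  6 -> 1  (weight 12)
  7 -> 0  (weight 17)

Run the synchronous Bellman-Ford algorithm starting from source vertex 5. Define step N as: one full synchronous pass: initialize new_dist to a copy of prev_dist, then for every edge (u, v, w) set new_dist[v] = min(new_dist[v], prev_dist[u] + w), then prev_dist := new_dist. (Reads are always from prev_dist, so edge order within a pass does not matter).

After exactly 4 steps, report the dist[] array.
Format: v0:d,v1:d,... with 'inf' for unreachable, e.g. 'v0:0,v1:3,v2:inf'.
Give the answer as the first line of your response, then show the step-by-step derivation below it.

v0:17,v1:25,v2:inf,v3:11,v4:inf,v5:0,v6:13,v7:15

step 1: dist = v0:17,v1:inf,v2:inf,v3:11,v4:inf,v5:0,v6:inf,v7:inf
step 2: dist = v0:17,v1:inf,v2:inf,v3:11,v4:inf,v5:0,v6:13,v7:15
step 3: dist = v0:17,v1:25,v2:inf,v3:11,v4:inf,v5:0,v6:13,v7:15
step 4: dist = v0:17,v1:25,v2:inf,v3:11,v4:inf,v5:0,v6:13,v7:15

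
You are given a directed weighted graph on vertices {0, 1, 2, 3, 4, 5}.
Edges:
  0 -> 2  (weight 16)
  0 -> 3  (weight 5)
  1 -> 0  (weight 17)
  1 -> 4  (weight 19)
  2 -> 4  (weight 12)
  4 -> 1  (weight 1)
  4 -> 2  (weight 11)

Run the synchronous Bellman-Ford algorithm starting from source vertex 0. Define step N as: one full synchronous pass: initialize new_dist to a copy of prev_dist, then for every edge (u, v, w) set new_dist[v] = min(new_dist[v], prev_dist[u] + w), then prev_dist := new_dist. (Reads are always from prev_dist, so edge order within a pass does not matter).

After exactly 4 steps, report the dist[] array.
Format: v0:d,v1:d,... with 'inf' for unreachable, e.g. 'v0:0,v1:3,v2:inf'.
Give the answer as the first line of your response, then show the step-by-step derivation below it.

v0:0,v1:29,v2:16,v3:5,v4:28,v5:inf

step 1: dist = v0:0,v1:inf,v2:16,v3:5,v4:inf,v5:inf
step 2: dist = v0:0,v1:inf,v2:16,v3:5,v4:28,v5:inf
step 3: dist = v0:0,v1:29,v2:16,v3:5,v4:28,v5:inf
step 4: dist = v0:0,v1:29,v2:16,v3:5,v4:28,v5:inf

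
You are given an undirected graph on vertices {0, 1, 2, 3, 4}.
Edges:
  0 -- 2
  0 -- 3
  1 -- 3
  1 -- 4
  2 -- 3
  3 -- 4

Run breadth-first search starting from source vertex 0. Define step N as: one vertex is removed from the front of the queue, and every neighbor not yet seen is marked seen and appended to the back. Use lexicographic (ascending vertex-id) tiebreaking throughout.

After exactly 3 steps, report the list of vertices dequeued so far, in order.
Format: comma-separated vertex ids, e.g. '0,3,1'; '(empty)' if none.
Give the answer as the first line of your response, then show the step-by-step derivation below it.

0,2,3

step 1: dequeue 0; queue=[2,3]; order=0
step 2: dequeue 2; queue=[3]; order=0,2
step 3: dequeue 3; queue=[1,4]; order=0,2,3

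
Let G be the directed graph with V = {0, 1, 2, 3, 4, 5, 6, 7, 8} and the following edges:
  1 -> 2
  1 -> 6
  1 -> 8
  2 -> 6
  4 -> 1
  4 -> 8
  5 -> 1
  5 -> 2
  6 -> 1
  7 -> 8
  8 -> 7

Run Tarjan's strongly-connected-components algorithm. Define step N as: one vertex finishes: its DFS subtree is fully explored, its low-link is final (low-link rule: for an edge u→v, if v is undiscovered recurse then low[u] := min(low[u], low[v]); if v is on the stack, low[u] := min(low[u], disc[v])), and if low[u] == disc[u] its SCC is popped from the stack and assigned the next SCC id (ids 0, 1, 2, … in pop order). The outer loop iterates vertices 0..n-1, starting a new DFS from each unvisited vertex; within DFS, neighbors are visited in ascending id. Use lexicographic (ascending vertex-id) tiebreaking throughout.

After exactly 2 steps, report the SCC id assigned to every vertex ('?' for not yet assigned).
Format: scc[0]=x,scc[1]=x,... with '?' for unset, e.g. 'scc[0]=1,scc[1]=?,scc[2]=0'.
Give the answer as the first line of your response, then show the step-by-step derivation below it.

scc[0]=0,scc[1]=?,scc[2]=?,scc[3]=?,scc[4]=?,scc[5]=?,scc[6]=?,scc[7]=?,scc[8]=?

step 1: low=(low[0]=0,low[1]=?,low[2]=?,low[3]=?,low[4]=?,low[5]=?,low[6]=?,low[7]=?,low[8]=?); scc=(scc[0]=0,scc[1]=?,scc[2]=?,scc[3]=?,scc[4]=?,scc[5]=?,scc[6]=?,scc[7]=?,scc[8]=?)
step 2: low=(low[0]=0,low[1]=1,low[2]=2,low[3]=?,low[4]=?,low[5]=?,low[6]=1,low[7]=?,low[8]=?); scc=(scc[0]=0,scc[1]=?,scc[2]=?,scc[3]=?,scc[4]=?,scc[5]=?,scc[6]=?,scc[7]=?,scc[8]=?)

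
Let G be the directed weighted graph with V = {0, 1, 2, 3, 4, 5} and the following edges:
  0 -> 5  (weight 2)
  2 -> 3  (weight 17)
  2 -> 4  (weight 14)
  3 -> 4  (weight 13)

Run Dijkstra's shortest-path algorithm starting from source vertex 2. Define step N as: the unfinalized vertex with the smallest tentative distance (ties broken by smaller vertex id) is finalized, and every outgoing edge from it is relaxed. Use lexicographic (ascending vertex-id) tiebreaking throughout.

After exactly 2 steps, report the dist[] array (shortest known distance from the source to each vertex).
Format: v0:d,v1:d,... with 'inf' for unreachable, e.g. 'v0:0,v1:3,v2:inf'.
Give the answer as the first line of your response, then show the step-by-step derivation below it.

v0:inf,v1:inf,v2:0,v3:17,v4:14,v5:inf

step 1: dist = v0:inf,v1:inf,v2:0,v3:17,v4:14,v5:inf
step 2: dist = v0:inf,v1:inf,v2:0,v3:17,v4:14,v5:inf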